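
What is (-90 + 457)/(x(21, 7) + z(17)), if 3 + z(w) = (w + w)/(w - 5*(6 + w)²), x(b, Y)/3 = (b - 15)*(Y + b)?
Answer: 482238/658297 ≈ 0.73255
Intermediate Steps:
x(b, Y) = 3*(-15 + b)*(Y + b) (x(b, Y) = 3*((b - 15)*(Y + b)) = 3*((-15 + b)*(Y + b)) = 3*(-15 + b)*(Y + b))
z(w) = -3 + 2*w/(w - 5*(6 + w)²) (z(w) = -3 + (w + w)/(w - 5*(6 + w)²) = -3 + (2*w)/(w - 5*(6 + w)²) = -3 + 2*w/(w - 5*(6 + w)²))
(-90 + 457)/(x(21, 7) + z(17)) = (-90 + 457)/((-45*7 - 45*21 + 3*21² + 3*7*21) + (-1*17 + 15*(6 + 17)²)/(17 - 5*(6 + 17)²)) = 367/((-315 - 945 + 3*441 + 441) + (-17 + 15*23²)/(17 - 5*23²)) = 367/((-315 - 945 + 1323 + 441) + (-17 + 15*529)/(17 - 5*529)) = 367/(504 + (-17 + 7935)/(17 - 2645)) = 367/(504 + 7918/(-2628)) = 367/(504 - 1/2628*7918) = 367/(504 - 3959/1314) = 367/(658297/1314) = 367*(1314/658297) = 482238/658297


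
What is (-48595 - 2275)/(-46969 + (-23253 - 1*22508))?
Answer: 5087/9273 ≈ 0.54858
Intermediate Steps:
(-48595 - 2275)/(-46969 + (-23253 - 1*22508)) = -50870/(-46969 + (-23253 - 22508)) = -50870/(-46969 - 45761) = -50870/(-92730) = -50870*(-1/92730) = 5087/9273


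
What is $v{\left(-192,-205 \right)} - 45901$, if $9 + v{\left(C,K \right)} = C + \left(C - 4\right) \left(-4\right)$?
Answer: $-45318$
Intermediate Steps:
$v{\left(C,K \right)} = 7 - 3 C$ ($v{\left(C,K \right)} = -9 + \left(C + \left(C - 4\right) \left(-4\right)\right) = -9 + \left(C + \left(-4 + C\right) \left(-4\right)\right) = -9 - \left(-16 + 3 C\right) = 7 - 3 C$)
$v{\left(-192,-205 \right)} - 45901 = \left(7 - -576\right) - 45901 = \left(7 + 576\right) - 45901 = 583 - 45901 = -45318$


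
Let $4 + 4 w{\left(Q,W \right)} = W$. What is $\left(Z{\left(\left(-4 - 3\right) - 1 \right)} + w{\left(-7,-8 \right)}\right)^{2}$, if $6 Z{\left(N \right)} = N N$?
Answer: $\frac{529}{9} \approx 58.778$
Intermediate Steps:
$w{\left(Q,W \right)} = -1 + \frac{W}{4}$
$Z{\left(N \right)} = \frac{N^{2}}{6}$ ($Z{\left(N \right)} = \frac{N N}{6} = \frac{N^{2}}{6}$)
$\left(Z{\left(\left(-4 - 3\right) - 1 \right)} + w{\left(-7,-8 \right)}\right)^{2} = \left(\frac{\left(\left(-4 - 3\right) - 1\right)^{2}}{6} + \left(-1 + \frac{1}{4} \left(-8\right)\right)\right)^{2} = \left(\frac{\left(-7 - 1\right)^{2}}{6} - 3\right)^{2} = \left(\frac{\left(-8\right)^{2}}{6} - 3\right)^{2} = \left(\frac{1}{6} \cdot 64 - 3\right)^{2} = \left(\frac{32}{3} - 3\right)^{2} = \left(\frac{23}{3}\right)^{2} = \frac{529}{9}$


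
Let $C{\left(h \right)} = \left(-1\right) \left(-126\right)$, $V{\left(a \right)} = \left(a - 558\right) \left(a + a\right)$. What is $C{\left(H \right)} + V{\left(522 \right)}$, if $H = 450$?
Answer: $-37458$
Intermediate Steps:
$V{\left(a \right)} = 2 a \left(-558 + a\right)$ ($V{\left(a \right)} = \left(-558 + a\right) 2 a = 2 a \left(-558 + a\right)$)
$C{\left(h \right)} = 126$
$C{\left(H \right)} + V{\left(522 \right)} = 126 + 2 \cdot 522 \left(-558 + 522\right) = 126 + 2 \cdot 522 \left(-36\right) = 126 - 37584 = -37458$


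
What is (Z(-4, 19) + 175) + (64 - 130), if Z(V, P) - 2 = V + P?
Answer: 126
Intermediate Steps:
Z(V, P) = 2 + P + V (Z(V, P) = 2 + (V + P) = 2 + (P + V) = 2 + P + V)
(Z(-4, 19) + 175) + (64 - 130) = ((2 + 19 - 4) + 175) + (64 - 130) = (17 + 175) - 66 = 192 - 66 = 126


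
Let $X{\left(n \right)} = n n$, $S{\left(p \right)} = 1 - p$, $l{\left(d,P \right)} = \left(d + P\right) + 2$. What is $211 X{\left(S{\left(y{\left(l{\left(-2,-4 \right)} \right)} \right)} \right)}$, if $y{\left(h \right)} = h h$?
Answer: $47475$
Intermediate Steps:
$l{\left(d,P \right)} = 2 + P + d$ ($l{\left(d,P \right)} = \left(P + d\right) + 2 = 2 + P + d$)
$y{\left(h \right)} = h^{2}$
$X{\left(n \right)} = n^{2}$
$211 X{\left(S{\left(y{\left(l{\left(-2,-4 \right)} \right)} \right)} \right)} = 211 \left(1 - \left(2 - 4 - 2\right)^{2}\right)^{2} = 211 \left(1 - \left(-4\right)^{2}\right)^{2} = 211 \left(1 - 16\right)^{2} = 211 \left(-15\right)^{2} = 211 \cdot 225 = 47475$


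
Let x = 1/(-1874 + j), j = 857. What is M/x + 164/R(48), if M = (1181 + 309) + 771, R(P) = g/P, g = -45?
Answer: -34494179/15 ≈ -2.2996e+6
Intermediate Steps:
R(P) = -45/P
M = 2261 (M = 1490 + 771 = 2261)
x = -1/1017 (x = 1/(-1874 + 857) = 1/(-1017) = -1/1017 ≈ -0.00098328)
M/x + 164/R(48) = 2261/(-1/1017) + 164/((-45/48)) = 2261*(-1017) + 164/((-45*1/48)) = -2299437 + 164/(-15/16) = -2299437 + 164*(-16/15) = -2299437 - 2624/15 = -34494179/15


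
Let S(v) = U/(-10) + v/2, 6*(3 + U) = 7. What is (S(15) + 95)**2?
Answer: 37957921/3600 ≈ 10544.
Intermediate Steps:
U = -11/6 (U = -3 + (1/6)*7 = -3 + 7/6 = -11/6 ≈ -1.8333)
S(v) = 11/60 + v/2 (S(v) = -11/6/(-10) + v/2 = -11/6*(-1/10) + v*(1/2) = 11/60 + v/2)
(S(15) + 95)**2 = ((11/60 + (1/2)*15) + 95)**2 = ((11/60 + 15/2) + 95)**2 = (461/60 + 95)**2 = (6161/60)**2 = 37957921/3600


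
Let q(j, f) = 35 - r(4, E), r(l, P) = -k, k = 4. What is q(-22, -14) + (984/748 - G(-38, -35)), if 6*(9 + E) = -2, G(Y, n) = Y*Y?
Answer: -262489/187 ≈ -1403.7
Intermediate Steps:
G(Y, n) = Y²
E = -28/3 (E = -9 + (⅙)*(-2) = -9 - ⅓ = -28/3 ≈ -9.3333)
r(l, P) = -4 (r(l, P) = -1*4 = -4)
q(j, f) = 39 (q(j, f) = 35 - 1*(-4) = 35 + 4 = 39)
q(-22, -14) + (984/748 - G(-38, -35)) = 39 + (984/748 - 1*(-38)²) = 39 + (984*(1/748) - 1*1444) = 39 + (246/187 - 1444) = 39 - 269782/187 = -262489/187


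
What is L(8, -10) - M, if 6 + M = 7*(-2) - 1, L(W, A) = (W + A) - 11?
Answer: 8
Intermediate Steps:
L(W, A) = -11 + A + W (L(W, A) = (A + W) - 11 = -11 + A + W)
M = -21 (M = -6 + (7*(-2) - 1) = -6 + (-14 - 1) = -6 - 15 = -21)
L(8, -10) - M = (-11 - 10 + 8) - 1*(-21) = -13 + 21 = 8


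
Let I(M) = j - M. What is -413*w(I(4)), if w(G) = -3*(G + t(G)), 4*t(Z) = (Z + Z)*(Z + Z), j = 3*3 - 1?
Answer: 24780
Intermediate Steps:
j = 8 (j = 9 - 1 = 8)
t(Z) = Z² (t(Z) = ((Z + Z)*(Z + Z))/4 = ((2*Z)*(2*Z))/4 = (4*Z²)/4 = Z²)
I(M) = 8 - M
w(G) = -3*G - 3*G² (w(G) = -3*(G + G²) = -3*G - 3*G²)
-413*w(I(4)) = -1239*(8 - 1*4)*(-1 - (8 - 1*4)) = -1239*(8 - 4)*(-1 - (8 - 4)) = -1239*4*(-1 - 1*4) = -1239*4*(-1 - 4) = -1239*4*(-5) = -413*(-60) = 24780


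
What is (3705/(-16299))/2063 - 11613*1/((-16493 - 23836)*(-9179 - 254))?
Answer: -66664968158/473765804911167 ≈ -0.00014071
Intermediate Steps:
(3705/(-16299))/2063 - 11613*1/((-16493 - 23836)*(-9179 - 254)) = (3705*(-1/16299))*(1/2063) - 11613/((-40329*(-9433))) = -1235/5433*1/2063 - 11613/380423457 = -1235/11208279 - 11613*1/380423457 = -1235/11208279 - 3871/126807819 = -66664968158/473765804911167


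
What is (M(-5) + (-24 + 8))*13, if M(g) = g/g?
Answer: -195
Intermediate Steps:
M(g) = 1
(M(-5) + (-24 + 8))*13 = (1 + (-24 + 8))*13 = (1 - 16)*13 = -15*13 = -195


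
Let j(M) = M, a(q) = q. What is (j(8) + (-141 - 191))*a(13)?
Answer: -4212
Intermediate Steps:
(j(8) + (-141 - 191))*a(13) = (8 + (-141 - 191))*13 = (8 - 332)*13 = -324*13 = -4212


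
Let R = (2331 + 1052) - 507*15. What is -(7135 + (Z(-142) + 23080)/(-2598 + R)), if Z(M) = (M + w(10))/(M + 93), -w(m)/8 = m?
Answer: -1191621579/167090 ≈ -7131.6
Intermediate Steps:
w(m) = -8*m
Z(M) = (-80 + M)/(93 + M) (Z(M) = (M - 8*10)/(M + 93) = (M - 80)/(93 + M) = (-80 + M)/(93 + M))
R = -4222 (R = 3383 - 7605 = -4222)
-(7135 + (Z(-142) + 23080)/(-2598 + R)) = -(7135 + ((-80 - 142)/(93 - 142) + 23080)/(-2598 - 4222)) = -(7135 + (-222/(-49) + 23080)/(-6820)) = -(7135 + (-1/49*(-222) + 23080)*(-1/6820)) = -(7135 + (222/49 + 23080)*(-1/6820)) = -(7135 + (1131142/49)*(-1/6820)) = -(7135 - 565571/167090) = -1*1191621579/167090 = -1191621579/167090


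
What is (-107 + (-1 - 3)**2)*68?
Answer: -6188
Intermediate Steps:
(-107 + (-1 - 3)**2)*68 = (-107 + (-4)**2)*68 = (-107 + 16)*68 = -91*68 = -6188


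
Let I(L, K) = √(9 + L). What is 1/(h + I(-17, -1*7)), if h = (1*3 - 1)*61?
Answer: 61/7446 - I*√2/7446 ≈ 0.0081923 - 0.00018993*I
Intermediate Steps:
h = 122 (h = (3 - 1)*61 = 2*61 = 122)
1/(h + I(-17, -1*7)) = 1/(122 + √(9 - 17)) = 1/(122 + √(-8)) = 1/(122 + 2*I*√2)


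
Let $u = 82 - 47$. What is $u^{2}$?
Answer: $1225$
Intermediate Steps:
$u = 35$
$u^{2} = 35^{2} = 1225$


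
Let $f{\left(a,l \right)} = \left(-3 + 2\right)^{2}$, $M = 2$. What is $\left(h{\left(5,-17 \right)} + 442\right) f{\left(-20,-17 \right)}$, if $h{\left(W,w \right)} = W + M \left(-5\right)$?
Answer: $437$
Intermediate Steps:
$f{\left(a,l \right)} = 1$ ($f{\left(a,l \right)} = \left(-1\right)^{2} = 1$)
$h{\left(W,w \right)} = -10 + W$ ($h{\left(W,w \right)} = W + 2 \left(-5\right) = W - 10 = -10 + W$)
$\left(h{\left(5,-17 \right)} + 442\right) f{\left(-20,-17 \right)} = \left(\left(-10 + 5\right) + 442\right) 1 = \left(-5 + 442\right) 1 = 437 \cdot 1 = 437$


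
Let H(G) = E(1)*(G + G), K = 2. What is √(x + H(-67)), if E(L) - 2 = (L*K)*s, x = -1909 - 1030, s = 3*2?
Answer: 3*I*√535 ≈ 69.39*I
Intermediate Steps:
s = 6
x = -2939
E(L) = 2 + 12*L (E(L) = 2 + (L*2)*6 = 2 + (2*L)*6 = 2 + 12*L)
H(G) = 28*G (H(G) = (2 + 12*1)*(G + G) = (2 + 12)*(2*G) = 14*(2*G) = 28*G)
√(x + H(-67)) = √(-2939 + 28*(-67)) = √(-2939 - 1876) = √(-4815) = 3*I*√535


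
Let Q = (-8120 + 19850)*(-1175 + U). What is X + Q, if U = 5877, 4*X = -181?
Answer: 220617659/4 ≈ 5.5154e+7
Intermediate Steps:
X = -181/4 (X = (¼)*(-181) = -181/4 ≈ -45.250)
Q = 55154460 (Q = (-8120 + 19850)*(-1175 + 5877) = 11730*4702 = 55154460)
X + Q = -181/4 + 55154460 = 220617659/4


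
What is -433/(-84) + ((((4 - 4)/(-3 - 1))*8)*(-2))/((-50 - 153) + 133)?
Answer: 433/84 ≈ 5.1548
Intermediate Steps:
-433/(-84) + ((((4 - 4)/(-3 - 1))*8)*(-2))/((-50 - 153) + 133) = -433*(-1/84) + (((0/(-4))*8)*(-2))/(-203 + 133) = 433/84 + (((0*(-¼))*8)*(-2))/(-70) = 433/84 + ((0*8)*(-2))*(-1/70) = 433/84 + (0*(-2))*(-1/70) = 433/84 + 0*(-1/70) = 433/84 + 0 = 433/84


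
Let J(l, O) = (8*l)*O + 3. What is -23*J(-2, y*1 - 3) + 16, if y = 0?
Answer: -1157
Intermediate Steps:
J(l, O) = 3 + 8*O*l (J(l, O) = 8*O*l + 3 = 3 + 8*O*l)
-23*J(-2, y*1 - 3) + 16 = -23*(3 + 8*(0*1 - 3)*(-2)) + 16 = -23*(3 + 8*(0 - 3)*(-2)) + 16 = -23*(3 + 8*(-3)*(-2)) + 16 = -23*(3 + 48) + 16 = -23*51 + 16 = -1173 + 16 = -1157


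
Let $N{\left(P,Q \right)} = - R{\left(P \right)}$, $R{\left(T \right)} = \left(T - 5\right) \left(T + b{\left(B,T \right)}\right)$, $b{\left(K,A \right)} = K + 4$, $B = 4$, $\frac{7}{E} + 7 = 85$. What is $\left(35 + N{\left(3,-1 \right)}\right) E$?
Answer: $\frac{133}{26} \approx 5.1154$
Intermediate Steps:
$E = \frac{7}{78}$ ($E = \frac{7}{-7 + 85} = \frac{7}{78} \approx 0.089744$)
$b{\left(K,A \right)} = 4 + K$
$R{\left(T \right)} = \left(-5 + T\right) \left(8 + T\right)$ ($R{\left(T \right)} = \left(T - 5\right) \left(T + \left(4 + 4\right)\right) = \left(-5 + T\right) \left(T + 8\right) = \left(-5 + T\right) \left(8 + T\right)$)
$N{\left(P,Q \right)} = 40 - P^{2} - 3 P$ ($N{\left(P,Q \right)} = - (-40 + P^{2} + 3 P) = 40 - P^{2} - 3 P$)
$\left(35 + N{\left(3,-1 \right)}\right) E = \left(35 - -22\right) \frac{7}{78} = \left(35 + 22\right) \frac{7}{78} = 57 \cdot \frac{7}{78} = \frac{133}{26}$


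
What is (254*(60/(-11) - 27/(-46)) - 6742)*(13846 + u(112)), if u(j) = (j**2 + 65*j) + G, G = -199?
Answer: -67562117217/253 ≈ -2.6704e+8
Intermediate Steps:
u(j) = -199 + j**2 + 65*j (u(j) = (j**2 + 65*j) - 199 = -199 + j**2 + 65*j)
(254*(60/(-11) - 27/(-46)) - 6742)*(13846 + u(112)) = (254*(60/(-11) - 27/(-46)) - 6742)*(13846 + (-199 + 112**2 + 65*112)) = (254*(60*(-1/11) - 27*(-1/46)) - 6742)*(13846 + (-199 + 12544 + 7280)) = (254*(-60/11 + 27/46) - 6742)*(13846 + 19625) = (254*(-2463/506) - 6742)*33471 = (-312801/253 - 6742)*33471 = -2018527/253*33471 = -67562117217/253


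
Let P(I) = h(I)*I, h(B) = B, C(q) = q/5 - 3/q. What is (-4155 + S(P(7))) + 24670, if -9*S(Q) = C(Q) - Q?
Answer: 45245194/2205 ≈ 20519.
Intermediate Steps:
C(q) = -3/q + q/5 (C(q) = q*(1/5) - 3/q = q/5 - 3/q = -3/q + q/5)
P(I) = I**2 (P(I) = I*I = I**2)
S(Q) = 1/(3*Q) + 4*Q/45 (S(Q) = -((-3/Q + Q/5) - Q)/9 = -(-3/Q - 4*Q/5)/9 = 1/(3*Q) + 4*Q/45)
(-4155 + S(P(7))) + 24670 = (-4155 + (15 + 4*(7**2)**2)/(45*(7**2))) + 24670 = (-4155 + (1/45)*(15 + 4*49**2)/49) + 24670 = (-4155 + (1/45)*(1/49)*(15 + 4*2401)) + 24670 = (-4155 + (1/45)*(1/49)*(15 + 9604)) + 24670 = (-4155 + (1/45)*(1/49)*9619) + 24670 = (-4155 + 9619/2205) + 24670 = -9152156/2205 + 24670 = 45245194/2205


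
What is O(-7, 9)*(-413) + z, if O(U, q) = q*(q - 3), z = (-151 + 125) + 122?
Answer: -22206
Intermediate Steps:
z = 96 (z = -26 + 122 = 96)
O(U, q) = q*(-3 + q)
O(-7, 9)*(-413) + z = (9*(-3 + 9))*(-413) + 96 = (9*6)*(-413) + 96 = 54*(-413) + 96 = -22302 + 96 = -22206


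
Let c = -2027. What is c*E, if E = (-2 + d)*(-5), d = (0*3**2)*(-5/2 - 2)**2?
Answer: -20270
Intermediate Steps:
d = 0 (d = (0*9)*((1/2)*(-5) - 2)**2 = 0*(-5/2 - 2)**2 = 0*(-9/2)**2 = 0*(81/4) = 0)
E = 10 (E = (-2 + 0)*(-5) = -2*(-5) = 10)
c*E = -2027*10 = -20270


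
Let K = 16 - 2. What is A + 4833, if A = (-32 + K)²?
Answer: 5157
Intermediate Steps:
K = 14
A = 324 (A = (-32 + 14)² = (-18)² = 324)
A + 4833 = 324 + 4833 = 5157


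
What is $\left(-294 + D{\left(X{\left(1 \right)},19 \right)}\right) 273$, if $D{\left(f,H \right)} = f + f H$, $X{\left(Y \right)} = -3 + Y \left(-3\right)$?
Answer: $-113022$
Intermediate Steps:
$X{\left(Y \right)} = -3 - 3 Y$
$D{\left(f,H \right)} = f + H f$
$\left(-294 + D{\left(X{\left(1 \right)},19 \right)}\right) 273 = \left(-294 + \left(-3 - 3\right) \left(1 + 19\right)\right) 273 = \left(-294 + \left(-3 - 3\right) 20\right) 273 = \left(-294 - 120\right) 273 = \left(-414\right) 273 = -113022$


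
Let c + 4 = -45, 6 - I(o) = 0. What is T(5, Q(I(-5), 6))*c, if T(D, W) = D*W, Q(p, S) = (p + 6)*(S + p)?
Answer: -35280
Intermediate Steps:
I(o) = 6 (I(o) = 6 - 1*0 = 6 + 0 = 6)
Q(p, S) = (6 + p)*(S + p)
c = -49 (c = -4 - 45 = -49)
T(5, Q(I(-5), 6))*c = (5*(6² + 6*6 + 6*6 + 6*6))*(-49) = (5*(36 + 36 + 36 + 36))*(-49) = (5*144)*(-49) = 720*(-49) = -35280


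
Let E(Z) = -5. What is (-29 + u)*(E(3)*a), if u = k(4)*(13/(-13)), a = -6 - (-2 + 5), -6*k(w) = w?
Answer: -1275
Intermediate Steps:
k(w) = -w/6
a = -9 (a = -6 - 1*3 = -6 - 3 = -9)
u = 2/3 (u = (-1/6*4)*(13/(-13)) = -26*(-1)/(3*13) = -2/3*(-1) = 2/3 ≈ 0.66667)
(-29 + u)*(E(3)*a) = (-29 + 2/3)*(-5*(-9)) = -85/3*45 = -1275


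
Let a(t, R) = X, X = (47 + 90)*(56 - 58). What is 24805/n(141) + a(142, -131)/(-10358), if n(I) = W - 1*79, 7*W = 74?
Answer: -899190042/2480741 ≈ -362.47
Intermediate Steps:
W = 74/7 (W = (⅐)*74 = 74/7 ≈ 10.571)
X = -274 (X = 137*(-2) = -274)
n(I) = -479/7 (n(I) = 74/7 - 1*79 = 74/7 - 79 = -479/7)
a(t, R) = -274
24805/n(141) + a(142, -131)/(-10358) = 24805/(-479/7) - 274/(-10358) = 24805*(-7/479) - 274*(-1/10358) = -173635/479 + 137/5179 = -899190042/2480741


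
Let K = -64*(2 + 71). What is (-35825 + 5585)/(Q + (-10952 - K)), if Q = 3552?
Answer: 3780/341 ≈ 11.085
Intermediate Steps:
K = -4672 (K = -64*73 = -4672)
(-35825 + 5585)/(Q + (-10952 - K)) = (-35825 + 5585)/(3552 + (-10952 - 1*(-4672))) = -30240/(3552 + (-10952 + 4672)) = -30240/(3552 - 6280) = -30240/(-2728) = -30240*(-1/2728) = 3780/341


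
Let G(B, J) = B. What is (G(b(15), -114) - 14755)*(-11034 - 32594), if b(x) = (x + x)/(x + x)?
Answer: 643687512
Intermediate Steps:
b(x) = 1 (b(x) = (2*x)/((2*x)) = (2*x)*(1/(2*x)) = 1)
(G(b(15), -114) - 14755)*(-11034 - 32594) = (1 - 14755)*(-11034 - 32594) = -14754*(-43628) = 643687512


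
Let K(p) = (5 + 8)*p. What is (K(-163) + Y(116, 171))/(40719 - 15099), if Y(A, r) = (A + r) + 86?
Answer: -291/4270 ≈ -0.068150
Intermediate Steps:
Y(A, r) = 86 + A + r
K(p) = 13*p
(K(-163) + Y(116, 171))/(40719 - 15099) = (13*(-163) + (86 + 116 + 171))/(40719 - 15099) = (-2119 + 373)/25620 = -1746*1/25620 = -291/4270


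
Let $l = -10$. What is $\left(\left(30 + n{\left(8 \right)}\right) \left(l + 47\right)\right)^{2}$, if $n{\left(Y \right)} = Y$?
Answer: $1976836$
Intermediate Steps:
$\left(\left(30 + n{\left(8 \right)}\right) \left(l + 47\right)\right)^{2} = \left(\left(30 + 8\right) \left(-10 + 47\right)\right)^{2} = \left(38 \cdot 37\right)^{2} = 1406^{2} = 1976836$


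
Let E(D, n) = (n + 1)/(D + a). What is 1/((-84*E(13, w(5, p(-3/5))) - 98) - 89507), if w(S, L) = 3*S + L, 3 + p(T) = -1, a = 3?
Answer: -1/89668 ≈ -1.1152e-5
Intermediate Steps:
p(T) = -4 (p(T) = -3 - 1 = -4)
w(S, L) = L + 3*S
E(D, n) = (1 + n)/(3 + D) (E(D, n) = (n + 1)/(D + 3) = (1 + n)/(3 + D))
1/((-84*E(13, w(5, p(-3/5))) - 98) - 89507) = 1/((-84*(1 + (-4 + 3*5))/(3 + 13) - 98) - 89507) = 1/((-84*(1 + (-4 + 15))/16 - 98) - 89507) = 1/((-21*(1 + 11)/4 - 98) - 89507) = 1/((-21*12/4 - 98) - 89507) = 1/((-84*¾ - 98) - 89507) = 1/((-63 - 98) - 89507) = 1/(-161 - 89507) = 1/(-89668) = -1/89668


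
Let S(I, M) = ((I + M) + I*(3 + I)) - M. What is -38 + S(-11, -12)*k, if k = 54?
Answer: 4120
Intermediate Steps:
S(I, M) = I + I*(3 + I) (S(I, M) = (I + M + I*(3 + I)) - M = I + I*(3 + I))
-38 + S(-11, -12)*k = -38 - 11*(4 - 11)*54 = -38 - 11*(-7)*54 = -38 + 77*54 = -38 + 4158 = 4120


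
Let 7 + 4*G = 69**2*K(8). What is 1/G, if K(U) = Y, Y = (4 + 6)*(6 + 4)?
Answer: 4/476093 ≈ 8.4017e-6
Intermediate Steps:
Y = 100 (Y = 10*10 = 100)
K(U) = 100
G = 476093/4 (G = -7/4 + (69**2*100)/4 = -7/4 + (4761*100)/4 = -7/4 + (1/4)*476100 = -7/4 + 119025 = 476093/4 ≈ 1.1902e+5)
1/G = 1/(476093/4) = 4/476093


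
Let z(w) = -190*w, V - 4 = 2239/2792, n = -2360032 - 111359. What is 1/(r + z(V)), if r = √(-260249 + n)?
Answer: -355607268/1389137254093 - 3897632*I*√682910/6945686270465 ≈ -0.00025599 - 0.00046373*I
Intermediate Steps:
n = -2471391
V = 13407/2792 (V = 4 + 2239/2792 = 13407/2792 ≈ 4.8019)
r = 2*I*√682910 (r = √(-260249 - 2471391) = √(-2731640) = 2*I*√682910 ≈ 1652.8*I)
1/(r + z(V)) = 1/(2*I*√682910 - 190*13407/2792) = 1/(2*I*√682910 - 1273665/1396) = 1/(-1273665/1396 + 2*I*√682910)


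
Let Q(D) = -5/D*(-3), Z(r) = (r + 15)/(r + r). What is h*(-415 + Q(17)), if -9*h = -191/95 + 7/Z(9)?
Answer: 433312/2907 ≈ 149.06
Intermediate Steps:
Z(r) = (15 + r)/(2*r) (Z(r) = (15 + r)/((2*r)) = (15 + r)*(1/(2*r)) = (15 + r)/(2*r))
Q(D) = 15/D
h = -1231/3420 (h = -(-191/95 + 7/(((1/2)*(15 + 9)/9)))/9 = -(-191*1/95 + 7/(((1/2)*(1/9)*24)))/9 = -(-191/95 + 7/(4/3))/9 = -(-191/95 + 7*(3/4))/9 = -(-191/95 + 21/4)/9 = -1/9*1231/380 = -1231/3420 ≈ -0.35994)
h*(-415 + Q(17)) = -1231*(-415 + 15/17)/3420 = -1231/3420*(-7040/17) = 433312/2907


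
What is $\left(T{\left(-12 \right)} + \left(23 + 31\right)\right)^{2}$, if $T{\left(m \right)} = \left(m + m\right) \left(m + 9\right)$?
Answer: $15876$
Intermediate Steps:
$T{\left(m \right)} = 2 m \left(9 + m\right)$
$\left(T{\left(-12 \right)} + \left(23 + 31\right)\right)^{2} = \left(2 \left(-12\right) \left(9 - 12\right) + \left(23 + 31\right)\right)^{2} = \left(2 \left(-12\right) \left(-3\right) + 54\right)^{2} = \left(72 + 54\right)^{2} = 126^{2} = 15876$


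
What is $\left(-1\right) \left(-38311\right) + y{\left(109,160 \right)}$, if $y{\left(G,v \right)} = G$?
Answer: $38420$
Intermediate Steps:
$\left(-1\right) \left(-38311\right) + y{\left(109,160 \right)} = \left(-1\right) \left(-38311\right) + 109 = 38311 + 109 = 38420$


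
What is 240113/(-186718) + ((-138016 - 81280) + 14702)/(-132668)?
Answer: 793258876/3096437953 ≈ 0.25618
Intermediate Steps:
240113/(-186718) + ((-138016 - 81280) + 14702)/(-132668) = 240113*(-1/186718) + (-219296 + 14702)*(-1/132668) = -240113/186718 - 204594*(-1/132668) = -240113/186718 + 102297/66334 = 793258876/3096437953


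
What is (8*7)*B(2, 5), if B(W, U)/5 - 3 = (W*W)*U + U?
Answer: 7840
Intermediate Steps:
B(W, U) = 15 + 5*U + 5*U*W² (B(W, U) = 15 + 5*((W*W)*U + U) = 15 + 5*(W²*U + U) = 15 + 5*(U*W² + U) = 15 + 5*(U + U*W²) = 15 + (5*U + 5*U*W²) = 15 + 5*U + 5*U*W²)
(8*7)*B(2, 5) = (8*7)*(15 + 5*5 + 5*5*2²) = 56*(15 + 25 + 5*5*4) = 56*(15 + 25 + 100) = 56*140 = 7840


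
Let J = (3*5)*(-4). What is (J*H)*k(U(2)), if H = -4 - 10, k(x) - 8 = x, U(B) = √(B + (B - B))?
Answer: 6720 + 840*√2 ≈ 7907.9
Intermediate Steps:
U(B) = √B (U(B) = √(B + 0) = √B)
k(x) = 8 + x
H = -14
J = -60 (J = 15*(-4) = -60)
(J*H)*k(U(2)) = (-60*(-14))*(8 + √2) = 840*(8 + √2) = 6720 + 840*√2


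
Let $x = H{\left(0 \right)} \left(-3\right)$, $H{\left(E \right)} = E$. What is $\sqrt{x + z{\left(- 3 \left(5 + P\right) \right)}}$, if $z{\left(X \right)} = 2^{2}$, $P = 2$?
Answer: $2$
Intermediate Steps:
$z{\left(X \right)} = 4$
$x = 0$ ($x = 0 \left(-3\right) = 0$)
$\sqrt{x + z{\left(- 3 \left(5 + P\right) \right)}} = \sqrt{0 + 4} = \sqrt{4} = 2$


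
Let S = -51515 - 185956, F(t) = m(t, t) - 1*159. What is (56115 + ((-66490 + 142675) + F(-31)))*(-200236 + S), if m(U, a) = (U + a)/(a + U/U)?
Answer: -867599179222/15 ≈ -5.7840e+10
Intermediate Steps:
m(U, a) = (U + a)/(1 + a) (m(U, a) = (U + a)/(a + 1) = (U + a)/(1 + a))
F(t) = -159 + 2*t/(1 + t) (F(t) = (t + t)/(1 + t) - 1*159 = (2*t)/(1 + t) - 159 = 2*t/(1 + t) - 159 = -159 + 2*t/(1 + t))
S = -237471
(56115 + ((-66490 + 142675) + F(-31)))*(-200236 + S) = (56115 + ((-66490 + 142675) + (-159 - 157*(-31))/(1 - 31)))*(-200236 - 237471) = (56115 + (76185 + (-159 + 4867)/(-30)))*(-437707) = (56115 + (76185 - 1/30*4708))*(-437707) = (56115 + (76185 - 2354/15))*(-437707) = (56115 + 1140421/15)*(-437707) = (1982146/15)*(-437707) = -867599179222/15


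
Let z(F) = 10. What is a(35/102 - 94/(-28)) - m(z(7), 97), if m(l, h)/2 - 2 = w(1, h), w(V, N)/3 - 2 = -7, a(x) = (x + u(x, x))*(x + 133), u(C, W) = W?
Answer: 132248558/127449 ≈ 1037.7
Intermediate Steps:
a(x) = 2*x*(133 + x) (a(x) = (x + x)*(x + 133) = (2*x)*(133 + x) = 2*x*(133 + x))
w(V, N) = -15 (w(V, N) = 6 + 3*(-7) = 6 - 21 = -15)
m(l, h) = -26 (m(l, h) = 4 + 2*(-15) = 4 - 30 = -26)
a(35/102 - 94/(-28)) - m(z(7), 97) = 2*(35/102 - 94/(-28))*(133 + (35/102 - 94/(-28))) - 1*(-26) = 2*(35*(1/102) - 94*(-1/28))*(133 + (35*(1/102) - 94*(-1/28))) + 26 = 2*(35/102 + 47/14)*(133 + (35/102 + 47/14)) + 26 = 2*(1321/357)*(133 + 1321/357) + 26 = 2*(1321/357)*(48802/357) + 26 = 128934884/127449 + 26 = 132248558/127449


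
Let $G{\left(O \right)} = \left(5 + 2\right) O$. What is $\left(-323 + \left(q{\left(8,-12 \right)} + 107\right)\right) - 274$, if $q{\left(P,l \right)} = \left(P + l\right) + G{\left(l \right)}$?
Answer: $-578$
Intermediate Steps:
$G{\left(O \right)} = 7 O$
$q{\left(P,l \right)} = P + 8 l$ ($q{\left(P,l \right)} = \left(P + l\right) + 7 l = P + 8 l$)
$\left(-323 + \left(q{\left(8,-12 \right)} + 107\right)\right) - 274 = \left(-323 + \left(\left(8 + 8 \left(-12\right)\right) + 107\right)\right) - 274 = \left(-323 + \left(\left(8 - 96\right) + 107\right)\right) - 274 = \left(-323 + \left(-88 + 107\right)\right) - 274 = \left(-323 + 19\right) - 274 = -304 - 274 = -578$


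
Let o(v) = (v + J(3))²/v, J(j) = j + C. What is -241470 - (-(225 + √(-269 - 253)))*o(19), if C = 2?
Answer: -4458330/19 + 1728*I*√58/19 ≈ -2.3465e+5 + 692.63*I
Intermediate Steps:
J(j) = 2 + j (J(j) = j + 2 = 2 + j)
o(v) = (5 + v)²/v (o(v) = (v + (2 + 3))²/v = (v + 5)²/v = (5 + v)²/v)
-241470 - (-(225 + √(-269 - 253)))*o(19) = -241470 - (-(225 + √(-269 - 253)))*(5 + 19)²/19 = -241470 - (-(225 + √(-522)))*(1/19)*24² = -241470 - (-(225 + 3*I*√58))*(1/19)*576 = -241470 - (-225 - 3*I*√58)*576/19 = -241470 - (-129600/19 - 1728*I*√58/19) = -241470 + (129600/19 + 1728*I*√58/19) = -4458330/19 + 1728*I*√58/19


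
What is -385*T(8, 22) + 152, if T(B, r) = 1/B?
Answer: 831/8 ≈ 103.88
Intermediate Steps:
-385*T(8, 22) + 152 = -385/8 + 152 = 831/8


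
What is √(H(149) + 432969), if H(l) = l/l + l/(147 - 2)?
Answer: √9103215855/145 ≈ 658.00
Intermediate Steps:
H(l) = 1 + l/145
√(H(149) + 432969) = √((1 + (1/145)*149) + 432969) = √((1 + 149/145) + 432969) = √(294/145 + 432969) = √(62780799/145) = √9103215855/145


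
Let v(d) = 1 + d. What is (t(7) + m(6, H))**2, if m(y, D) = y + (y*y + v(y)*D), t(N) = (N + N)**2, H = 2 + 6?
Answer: 86436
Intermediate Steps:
H = 8
t(N) = 4*N**2 (t(N) = (2*N)**2 = 4*N**2)
m(y, D) = y + y**2 + D*(1 + y) (m(y, D) = y + (y*y + (1 + y)*D) = y + (y**2 + D*(1 + y)) = y + y**2 + D*(1 + y))
(t(7) + m(6, H))**2 = (4*7**2 + (6 + 6**2 + 8*(1 + 6)))**2 = (4*49 + (6 + 36 + 8*7))**2 = (196 + (6 + 36 + 56))**2 = (196 + 98)**2 = 294**2 = 86436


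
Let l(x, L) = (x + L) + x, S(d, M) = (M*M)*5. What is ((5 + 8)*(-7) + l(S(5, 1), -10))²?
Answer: 8281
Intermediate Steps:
S(d, M) = 5*M² (S(d, M) = M²*5 = 5*M²)
l(x, L) = L + 2*x (l(x, L) = (L + x) + x = L + 2*x)
((5 + 8)*(-7) + l(S(5, 1), -10))² = ((5 + 8)*(-7) + (-10 + 2*(5*1²)))² = (13*(-7) + (-10 + 2*(5*1)))² = (-91 + (-10 + 2*5))² = (-91 + (-10 + 10))² = (-91 + 0)² = (-91)² = 8281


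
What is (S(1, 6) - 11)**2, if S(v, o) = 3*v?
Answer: 64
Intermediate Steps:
(S(1, 6) - 11)**2 = (3*1 - 11)**2 = (3 - 11)**2 = (-8)**2 = 64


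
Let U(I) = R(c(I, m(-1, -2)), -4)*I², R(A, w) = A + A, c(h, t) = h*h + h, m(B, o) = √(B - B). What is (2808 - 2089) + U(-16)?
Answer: 123599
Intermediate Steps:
m(B, o) = 0 (m(B, o) = √0 = 0)
c(h, t) = h + h² (c(h, t) = h² + h = h + h²)
R(A, w) = 2*A
U(I) = 2*I³*(1 + I) (U(I) = (2*(I*(1 + I)))*I² = (2*I*(1 + I))*I² = 2*I³*(1 + I))
(2808 - 2089) + U(-16) = (2808 - 2089) + 2*(-16)³*(1 - 16) = 719 + 2*(-4096)*(-15) = 719 + 122880 = 123599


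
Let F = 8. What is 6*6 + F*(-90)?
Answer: -684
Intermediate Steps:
6*6 + F*(-90) = 6*6 + 8*(-90) = 36 - 720 = -684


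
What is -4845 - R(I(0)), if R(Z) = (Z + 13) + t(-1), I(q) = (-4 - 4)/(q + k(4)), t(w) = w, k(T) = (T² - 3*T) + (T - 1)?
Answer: -33991/7 ≈ -4855.9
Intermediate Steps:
k(T) = -1 + T² - 2*T (k(T) = (T² - 3*T) + (-1 + T) = -1 + T² - 2*T)
I(q) = -8/(7 + q) (I(q) = (-4 - 4)/(q + (-1 + 4² - 2*4)) = -8/(q + (-1 + 16 - 8)) = -8/(q + 7) = -8/(7 + q))
R(Z) = 12 + Z (R(Z) = (Z + 13) - 1 = (13 + Z) - 1 = 12 + Z)
-4845 - R(I(0)) = -4845 - (12 - 8/(7 + 0)) = -4845 - (12 - 8/7) = -4845 - 1*76/7 = -4845 - 76/7 = -33991/7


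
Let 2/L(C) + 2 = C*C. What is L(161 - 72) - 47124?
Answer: -373174954/7919 ≈ -47124.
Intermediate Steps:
L(C) = 2/(-2 + C²) (L(C) = 2/(-2 + C*C) = 2/(-2 + C²))
L(161 - 72) - 47124 = 2/(-2 + (161 - 72)²) - 47124 = 2/(-2 + 89²) - 47124 = 2/(-2 + 7921) - 47124 = 2/7919 - 47124 = -373174954/7919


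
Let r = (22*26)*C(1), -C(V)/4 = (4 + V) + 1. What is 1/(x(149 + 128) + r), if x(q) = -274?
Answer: -1/14002 ≈ -7.1418e-5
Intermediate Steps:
C(V) = -20 - 4*V (C(V) = -4*((4 + V) + 1) = -4*(5 + V) = -20 - 4*V)
r = -13728 (r = (22*26)*(-20 - 4*1) = 572*(-20 - 4) = 572*(-24) = -13728)
1/(x(149 + 128) + r) = 1/(-274 - 13728) = 1/(-14002) = -1/14002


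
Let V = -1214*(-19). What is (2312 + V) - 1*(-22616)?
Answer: 47994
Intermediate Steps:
V = 23066
(2312 + V) - 1*(-22616) = (2312 + 23066) - 1*(-22616) = 25378 + 22616 = 47994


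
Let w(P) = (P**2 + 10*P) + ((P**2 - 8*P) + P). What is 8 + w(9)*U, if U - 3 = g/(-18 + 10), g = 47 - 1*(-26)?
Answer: -9197/8 ≈ -1149.6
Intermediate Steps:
g = 73 (g = 47 + 26 = 73)
w(P) = 2*P**2 + 3*P (w(P) = (P**2 + 10*P) + (P**2 - 7*P) = 2*P**2 + 3*P)
U = -49/8 (U = 3 + 73/(-18 + 10) = 3 + 73/(-8) = 3 + 73*(-1/8) = 3 - 73/8 = -49/8 ≈ -6.1250)
8 + w(9)*U = 8 + (9*(3 + 2*9))*(-49/8) = 8 + (9*(3 + 18))*(-49/8) = 8 + (9*21)*(-49/8) = 8 + 189*(-49/8) = 8 - 9261/8 = -9197/8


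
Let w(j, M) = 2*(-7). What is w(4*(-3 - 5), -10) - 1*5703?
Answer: -5717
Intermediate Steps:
w(j, M) = -14
w(4*(-3 - 5), -10) - 1*5703 = -14 - 1*5703 = -14 - 5703 = -5717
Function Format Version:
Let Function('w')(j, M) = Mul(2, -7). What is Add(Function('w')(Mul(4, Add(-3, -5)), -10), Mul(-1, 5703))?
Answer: -5717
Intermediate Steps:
Function('w')(j, M) = -14
Add(Function('w')(Mul(4, Add(-3, -5)), -10), Mul(-1, 5703)) = Add(-14, Mul(-1, 5703)) = Add(-14, -5703) = -5717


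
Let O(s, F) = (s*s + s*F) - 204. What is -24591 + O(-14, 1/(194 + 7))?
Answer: -4944413/201 ≈ -24599.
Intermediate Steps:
O(s, F) = -204 + s² + F*s (O(s, F) = (s² + F*s) - 204 = -204 + s² + F*s)
-24591 + O(-14, 1/(194 + 7)) = -24591 + (-204 + (-14)² - 14/(194 + 7)) = -24591 + (-204 + 196 - 14/201) = -24591 - 1622/201 = -4944413/201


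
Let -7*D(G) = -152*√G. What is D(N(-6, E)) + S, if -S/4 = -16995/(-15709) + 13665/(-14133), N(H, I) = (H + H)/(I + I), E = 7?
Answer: -34035800/74005099 + 152*I*√42/49 ≈ -0.45991 + 20.104*I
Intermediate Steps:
N(H, I) = H/I (N(H, I) = (2*H)/((2*I)) = (2*H)*(1/(2*I)) = H/I)
S = -34035800/74005099 (S = -4*(-16995/(-15709) + 13665/(-14133)) = -4*(-16995*(-1/15709) + 13665*(-1/14133)) = -4*(16995/15709 - 4555/4711) = -4*8508950/74005099 = -34035800/74005099 ≈ -0.45991)
D(G) = 152*√G/7 (D(G) = -(-152)*√G/7 = 152*√G/7)
D(N(-6, E)) + S = 152*√(-6/7)/7 - 34035800/74005099 = 152*(I*√42/7)/7 - 34035800/74005099 = 152*I*√42/49 - 34035800/74005099 = -34035800/74005099 + 152*I*√42/49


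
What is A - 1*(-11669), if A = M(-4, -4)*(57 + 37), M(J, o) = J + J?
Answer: 10917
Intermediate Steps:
M(J, o) = 2*J
A = -752 (A = (2*(-4))*(57 + 37) = -8*94 = -752)
A - 1*(-11669) = -752 - 1*(-11669) = -752 + 11669 = 10917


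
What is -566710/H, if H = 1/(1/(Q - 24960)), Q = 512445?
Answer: -113342/97497 ≈ -1.1625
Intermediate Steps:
H = 487485 (H = 1/(1/(512445 - 24960)) = 1/(1/487485) = 487485)
-566710/H = -566710/487485 = -566710*1/487485 = -113342/97497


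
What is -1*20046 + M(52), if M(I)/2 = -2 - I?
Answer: -20154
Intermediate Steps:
M(I) = -4 - 2*I (M(I) = 2*(-2 - I) = -4 - 2*I)
-1*20046 + M(52) = -1*20046 + (-4 - 2*52) = -20046 + (-4 - 104) = -20046 - 108 = -20154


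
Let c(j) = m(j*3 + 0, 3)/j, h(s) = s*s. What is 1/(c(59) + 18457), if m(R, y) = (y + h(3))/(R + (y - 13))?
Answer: 9853/181856833 ≈ 5.4180e-5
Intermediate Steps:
h(s) = s²
m(R, y) = (9 + y)/(-13 + R + y) (m(R, y) = (y + 3²)/(R + (y - 13)) = (y + 9)/(R + (-13 + y)) = (9 + y)/(-13 + R + y))
c(j) = 12/(j*(-10 + 3*j)) (c(j) = ((9 + 3)/(-13 + (j*3 + 0) + 3))/j = (12/(-13 + (3*j + 0) + 3))/j = (12/(-13 + 3*j + 3))/j = (12/(-10 + 3*j))/j = 12/(j*(-10 + 3*j)))
1/(c(59) + 18457) = 1/(12/(59*(-10 + 3*59)) + 18457) = 1/(12*(1/59)/(-10 + 177) + 18457) = 1/(12*(1/59)/167 + 18457) = 1/(12*(1/59)*(1/167) + 18457) = 1/(12/9853 + 18457) = 1/(181856833/9853) = 9853/181856833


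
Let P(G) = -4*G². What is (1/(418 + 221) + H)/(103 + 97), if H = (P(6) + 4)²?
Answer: 12524401/127800 ≈ 98.000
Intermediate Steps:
H = 19600 (H = (-4*6² + 4)² = (-4*36 + 4)² = (-144 + 4)² = (-140)² = 19600)
(1/(418 + 221) + H)/(103 + 97) = (1/(418 + 221) + 19600)/(103 + 97) = (1/639 + 19600)/200 = (1/639 + 19600)*(1/200) = (12524401/639)*(1/200) = 12524401/127800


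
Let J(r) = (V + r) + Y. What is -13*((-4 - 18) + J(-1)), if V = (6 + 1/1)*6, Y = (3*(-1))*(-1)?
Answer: -286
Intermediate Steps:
Y = 3 (Y = -3*(-1) = 3)
V = 42 (V = (6 + 1*1)*6 = (6 + 1)*6 = 7*6 = 42)
J(r) = 45 + r (J(r) = (42 + r) + 3 = 45 + r)
-13*((-4 - 18) + J(-1)) = -13*((-4 - 18) + (45 - 1)) = -13*(-22 + 44) = -13*22 = -286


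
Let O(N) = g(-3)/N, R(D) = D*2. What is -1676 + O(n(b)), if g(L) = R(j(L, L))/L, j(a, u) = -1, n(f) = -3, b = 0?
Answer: -15086/9 ≈ -1676.2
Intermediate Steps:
R(D) = 2*D
g(L) = -2/L (g(L) = (2*(-1))/L = -2/L)
O(N) = 2/(3*N) (O(N) = (-2/(-3))/N = (-2*(-1/3))/N = 2/(3*N))
-1676 + O(n(b)) = -1676 + (2/3)/(-3) = -1676 + (2/3)*(-1/3) = -1676 - 2/9 = -15086/9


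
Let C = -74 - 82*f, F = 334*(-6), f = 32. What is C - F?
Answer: -694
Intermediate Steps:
F = -2004
C = -2698 (C = -74 - 82*32 = -74 - 2624 = -2698)
C - F = -2698 - 1*(-2004) = -2698 + 2004 = -694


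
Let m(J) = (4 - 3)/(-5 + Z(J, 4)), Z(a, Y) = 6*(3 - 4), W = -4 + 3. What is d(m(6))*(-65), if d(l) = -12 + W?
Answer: 845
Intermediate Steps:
W = -1
Z(a, Y) = -6 (Z(a, Y) = 6*(-1) = -6)
m(J) = -1/11 (m(J) = (4 - 3)/(-5 - 6) = 1/(-11) = 1*(-1/11) = -1/11)
d(l) = -13 (d(l) = -12 - 1 = -13)
d(m(6))*(-65) = -13*(-65) = 845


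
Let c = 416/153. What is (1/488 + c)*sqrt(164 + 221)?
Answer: 203161*sqrt(385)/74664 ≈ 53.390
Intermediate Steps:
c = 416/153 (c = 416*(1/153) = 416/153 ≈ 2.7190)
(1/488 + c)*sqrt(164 + 221) = (1/488 + 416/153)*sqrt(164 + 221) = (1/488 + 416/153)*sqrt(385) = 203161*sqrt(385)/74664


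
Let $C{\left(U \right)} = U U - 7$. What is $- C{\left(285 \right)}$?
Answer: $-81218$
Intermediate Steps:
$C{\left(U \right)} = -7 + U^{2}$ ($C{\left(U \right)} = U^{2} - 7 = -7 + U^{2}$)
$- C{\left(285 \right)} = - (-7 + 285^{2}) = - (-7 + 81225) = \left(-1\right) 81218 = -81218$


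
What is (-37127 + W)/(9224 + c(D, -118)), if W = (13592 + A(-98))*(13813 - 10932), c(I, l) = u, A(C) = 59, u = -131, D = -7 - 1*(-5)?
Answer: 39291404/9093 ≈ 4321.1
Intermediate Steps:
D = -2 (D = -7 + 5 = -2)
c(I, l) = -131
W = 39328531 (W = (13592 + 59)*(13813 - 10932) = 13651*2881 = 39328531)
(-37127 + W)/(9224 + c(D, -118)) = (-37127 + 39328531)/(9224 - 131) = 39291404/9093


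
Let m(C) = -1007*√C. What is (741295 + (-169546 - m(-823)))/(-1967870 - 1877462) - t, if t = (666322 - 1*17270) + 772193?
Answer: -5465159450089/3845332 - 1007*I*√823/3845332 ≈ -1.4212e+6 - 0.0075127*I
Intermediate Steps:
t = 1421245 (t = (666322 - 17270) + 772193 = 649052 + 772193 = 1421245)
(741295 + (-169546 - m(-823)))/(-1967870 - 1877462) - t = (741295 + (-169546 - (-1007)*√(-823)))/(-1967870 - 1877462) - 1*1421245 = (741295 + (-169546 - (-1007)*I*√823))/(-3845332) - 1421245 = (741295 + (-169546 - (-1007)*I*√823))*(-1/3845332) - 1421245 = (741295 + (-169546 + 1007*I*√823))*(-1/3845332) - 1421245 = (571749 + 1007*I*√823)*(-1/3845332) - 1421245 = (-571749/3845332 - 1007*I*√823/3845332) - 1421245 = -5465159450089/3845332 - 1007*I*√823/3845332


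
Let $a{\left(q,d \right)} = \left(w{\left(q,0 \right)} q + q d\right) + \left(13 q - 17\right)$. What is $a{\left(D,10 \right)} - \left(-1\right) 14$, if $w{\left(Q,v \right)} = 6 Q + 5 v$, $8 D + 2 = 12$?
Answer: $\frac{281}{8} \approx 35.125$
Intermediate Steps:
$D = \frac{5}{4}$ ($D = - \frac{1}{4} + \frac{1}{8} \cdot 12 = - \frac{1}{4} + \frac{3}{2} = \frac{5}{4} \approx 1.25$)
$w{\left(Q,v \right)} = 5 v + 6 Q$
$a{\left(q,d \right)} = -17 + 6 q^{2} + 13 q + d q$ ($a{\left(q,d \right)} = \left(\left(5 \cdot 0 + 6 q\right) q + q d\right) + \left(13 q - 17\right) = \left(\left(0 + 6 q\right) q + d q\right) + \left(-17 + 13 q\right) = \left(6 q q + d q\right) + \left(-17 + 13 q\right) = \left(6 q^{2} + d q\right) + \left(-17 + 13 q\right) = -17 + 6 q^{2} + 13 q + d q$)
$a{\left(D,10 \right)} - \left(-1\right) 14 = \left(-17 + 6 \left(\frac{5}{4}\right)^{2} + 13 \cdot \frac{5}{4} + 10 \cdot \frac{5}{4}\right) - \left(-1\right) 14 = \left(-17 + 6 \cdot \frac{25}{16} + \frac{65}{4} + \frac{25}{2}\right) - -14 = \left(-17 + \frac{75}{8} + \frac{65}{4} + \frac{25}{2}\right) + 14 = \frac{169}{8} + 14 = \frac{281}{8}$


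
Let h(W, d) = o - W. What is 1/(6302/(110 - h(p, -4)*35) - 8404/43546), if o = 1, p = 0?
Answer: 1632975/136898296 ≈ 0.011928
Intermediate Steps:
h(W, d) = 1 - W
1/(6302/(110 - h(p, -4)*35) - 8404/43546) = 1/(6302/(110 - (1 - 1*0)*35) - 8404/43546) = 1/(6302/(110 - (1 + 0)*35) - 8404*1/43546) = 1/(6302/(110 - 1*1*35) - 4202/21773) = 1/(6302/(110 - 1*35) - 4202/21773) = 1/(6302/(110 - 35) - 4202/21773) = 1/(6302/75 - 4202/21773) = 1/(136898296/1632975) = 1632975/136898296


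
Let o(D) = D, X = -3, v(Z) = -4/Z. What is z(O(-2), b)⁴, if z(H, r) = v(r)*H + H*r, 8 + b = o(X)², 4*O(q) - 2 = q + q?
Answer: 81/16 ≈ 5.0625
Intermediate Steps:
O(q) = ½ + q/2 (O(q) = ½ + (q + q)/4 = ½ + (2*q)/4 = ½ + q/2)
b = 1 (b = -8 + (-3)² = -8 + 9 = 1)
z(H, r) = H*r - 4*H/r (z(H, r) = (-4/r)*H + H*r = -4*H/r + H*r = H*r - 4*H/r)
z(O(-2), b)⁴ = ((½ + (½)*(-2))*(-4 + 1²)/1)⁴ = ((½ - 1)*1*(-4 + 1))⁴ = (-½*1*(-3))⁴ = (3/2)⁴ = 81/16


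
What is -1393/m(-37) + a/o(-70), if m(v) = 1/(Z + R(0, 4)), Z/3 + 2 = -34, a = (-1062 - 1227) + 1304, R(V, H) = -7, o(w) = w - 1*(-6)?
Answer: 10253465/64 ≈ 1.6021e+5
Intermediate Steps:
o(w) = 6 + w (o(w) = w + 6 = 6 + w)
a = -985 (a = -2289 + 1304 = -985)
Z = -108 (Z = -6 + 3*(-34) = -6 - 102 = -108)
m(v) = -1/115 (m(v) = 1/(-108 - 7) = 1/(-115) = -1/115)
-1393/m(-37) + a/o(-70) = -1393/(-1/115) - 985/(6 - 70) = -1393*(-115) - 985/(-64) = 160195 - 985*(-1/64) = 160195 + 985/64 = 10253465/64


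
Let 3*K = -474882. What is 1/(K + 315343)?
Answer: 1/157049 ≈ 6.3674e-6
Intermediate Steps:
K = -158294 (K = (⅓)*(-474882) = -158294)
1/(K + 315343) = 1/(-158294 + 315343) = 1/157049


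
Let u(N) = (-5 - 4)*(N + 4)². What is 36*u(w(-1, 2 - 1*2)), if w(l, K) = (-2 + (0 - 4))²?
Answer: -518400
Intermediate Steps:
w(l, K) = 36 (w(l, K) = (-2 - 4)² = (-6)² = 36)
u(N) = -9*(4 + N)²
36*u(w(-1, 2 - 1*2)) = 36*(-9*(4 + 36)²) = 36*(-9*40²) = 36*(-9*1600) = 36*(-14400) = -518400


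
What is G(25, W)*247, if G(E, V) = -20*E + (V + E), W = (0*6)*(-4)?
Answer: -117325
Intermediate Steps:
W = 0 (W = 0*(-4) = 0)
G(E, V) = V - 19*E (G(E, V) = -20*E + (E + V) = V - 19*E)
G(25, W)*247 = (0 - 19*25)*247 = (0 - 475)*247 = -475*247 = -117325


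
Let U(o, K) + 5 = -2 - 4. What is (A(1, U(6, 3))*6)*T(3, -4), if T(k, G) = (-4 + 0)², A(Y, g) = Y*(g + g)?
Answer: -2112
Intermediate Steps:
U(o, K) = -11 (U(o, K) = -5 + (-2 - 4) = -5 - 6 = -11)
A(Y, g) = 2*Y*g (A(Y, g) = Y*(2*g) = 2*Y*g)
T(k, G) = 16 (T(k, G) = (-4)² = 16)
(A(1, U(6, 3))*6)*T(3, -4) = ((2*1*(-11))*6)*16 = -22*6*16 = -132*16 = -2112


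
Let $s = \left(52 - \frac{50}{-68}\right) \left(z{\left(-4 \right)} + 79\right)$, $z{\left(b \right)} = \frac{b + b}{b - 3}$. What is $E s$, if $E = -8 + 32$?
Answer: $\frac{710028}{7} \approx 1.0143 \cdot 10^{5}$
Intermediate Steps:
$E = 24$
$z{\left(b \right)} = \frac{2 b}{-3 + b}$
$s = \frac{59169}{14}$ ($s = \left(52 - \frac{50}{-68}\right) \left(2 \left(-4\right) \frac{1}{-3 - 4} + 79\right) = \left(52 - - \frac{25}{34}\right) \left(2 \left(-4\right) \frac{1}{-7} + 79\right) = \left(52 + \frac{25}{34}\right) \left(2 \left(-4\right) \left(- \frac{1}{7}\right) + 79\right) = \frac{1793 \left(\frac{8}{7} + 79\right)}{34} = \frac{1793}{34} \cdot \frac{561}{7} = \frac{59169}{14} \approx 4226.4$)
$E s = 24 \cdot \frac{59169}{14} = \frac{710028}{7}$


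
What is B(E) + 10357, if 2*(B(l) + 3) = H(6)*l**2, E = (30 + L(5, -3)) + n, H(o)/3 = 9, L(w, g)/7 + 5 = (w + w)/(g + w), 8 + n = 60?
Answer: 101128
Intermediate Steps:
n = 52 (n = -8 + 60 = 52)
L(w, g) = -35 + 14*w/(g + w) (L(w, g) = -35 + 7*((w + w)/(g + w)) = -35 + 7*((2*w)/(g + w)) = -35 + 7*(2*w/(g + w)) = -35 + 14*w/(g + w))
H(o) = 27 (H(o) = 3*9 = 27)
E = 82 (E = (30 + 7*(-5*(-3) - 3*5)/(-3 + 5)) + 52 = (30 + 7*(15 - 15)/2) + 52 = (30 + 7*(1/2)*0) + 52 = (30 + 0) + 52 = 30 + 52 = 82)
B(l) = -3 + 27*l**2/2 (B(l) = -3 + (27*l**2)/2 = -3 + 27*l**2/2)
B(E) + 10357 = (-3 + (27/2)*82**2) + 10357 = (-3 + (27/2)*6724) + 10357 = (-3 + 90774) + 10357 = 90771 + 10357 = 101128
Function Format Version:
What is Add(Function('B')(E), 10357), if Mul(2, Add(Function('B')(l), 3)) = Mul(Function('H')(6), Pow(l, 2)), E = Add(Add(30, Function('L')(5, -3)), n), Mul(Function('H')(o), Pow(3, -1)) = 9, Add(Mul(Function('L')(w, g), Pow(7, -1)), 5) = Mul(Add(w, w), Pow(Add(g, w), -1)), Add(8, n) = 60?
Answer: 101128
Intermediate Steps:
n = 52 (n = Add(-8, 60) = 52)
Function('L')(w, g) = Add(-35, Mul(14, w, Pow(Add(g, w), -1))) (Function('L')(w, g) = Add(-35, Mul(7, Mul(Add(w, w), Pow(Add(g, w), -1)))) = Add(-35, Mul(7, Mul(Mul(2, w), Pow(Add(g, w), -1)))) = Add(-35, Mul(7, Mul(2, w, Pow(Add(g, w), -1)))) = Add(-35, Mul(14, w, Pow(Add(g, w), -1))))
Function('H')(o) = 27 (Function('H')(o) = Mul(3, 9) = 27)
E = 82 (E = Add(Add(30, Mul(7, Pow(Add(-3, 5), -1), Add(Mul(-5, -3), Mul(-3, 5)))), 52) = Add(Add(30, Mul(7, Pow(2, -1), Add(15, -15))), 52) = Add(Add(30, Mul(7, Rational(1, 2), 0)), 52) = Add(Add(30, 0), 52) = Add(30, 52) = 82)
Function('B')(l) = Add(-3, Mul(Rational(27, 2), Pow(l, 2))) (Function('B')(l) = Add(-3, Mul(Rational(1, 2), Mul(27, Pow(l, 2)))) = Add(-3, Mul(Rational(27, 2), Pow(l, 2))))
Add(Function('B')(E), 10357) = Add(Add(-3, Mul(Rational(27, 2), Pow(82, 2))), 10357) = Add(Add(-3, Mul(Rational(27, 2), 6724)), 10357) = Add(Add(-3, 90774), 10357) = Add(90771, 10357) = 101128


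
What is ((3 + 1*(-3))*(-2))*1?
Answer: 0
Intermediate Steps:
((3 + 1*(-3))*(-2))*1 = ((3 - 3)*(-2))*1 = (0*(-2))*1 = 0*1 = 0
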